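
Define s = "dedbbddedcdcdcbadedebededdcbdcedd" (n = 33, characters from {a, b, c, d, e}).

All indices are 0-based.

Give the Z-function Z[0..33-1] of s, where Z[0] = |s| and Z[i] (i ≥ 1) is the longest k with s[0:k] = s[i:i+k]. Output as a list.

Z[0]=33
i=1: outside box; Z[1]=0
i=2: outside box; Z[2]=1 extend→box=[2,3)
i=3: outside box; Z[3]=0
i=4: outside box; Z[4]=0
i=5: outside box; Z[5]=1 extend→box=[5,6)
i=6: outside box; Z[6]=3 extend→box=[6,9)
i=7: min(r-i=2, Z[1]=0)=0; Z[7]=0
i=8: min(r-i=1, Z[2]=1)=1; Z[8]=1
i=9: outside box; Z[9]=0
i=10: outside box; Z[10]=1 extend→box=[10,11)
i=11: outside box; Z[11]=0
i=12: outside box; Z[12]=1 extend→box=[12,13)
i=13: outside box; Z[13]=0
i=14: outside box; Z[14]=0
i=15: outside box; Z[15]=0
i=16: outside box; Z[16]=3 extend→box=[16,19)
i=17: min(r-i=2, Z[1]=0)=0; Z[17]=0
i=18: min(r-i=1, Z[2]=1)=1; Z[18]=2 extend→box=[18,20)
i=19: min(r-i=1, Z[1]=0)=0; Z[19]=0
i=20: outside box; Z[20]=0
i=21: outside box; Z[21]=0
i=22: outside box; Z[22]=3 extend→box=[22,25)
i=23: min(r-i=2, Z[1]=0)=0; Z[23]=0
i=24: min(r-i=1, Z[2]=1)=1; Z[24]=1
i=25: outside box; Z[25]=1 extend→box=[25,26)
i=26: outside box; Z[26]=0
i=27: outside box; Z[27]=0
i=28: outside box; Z[28]=1 extend→box=[28,29)
i=29: outside box; Z[29]=0
i=30: outside box; Z[30]=0
i=31: outside box; Z[31]=1 extend→box=[31,32)
i=32: outside box; Z[32]=1 extend→box=[32,33)

[33, 0, 1, 0, 0, 1, 3, 0, 1, 0, 1, 0, 1, 0, 0, 0, 3, 0, 2, 0, 0, 0, 3, 0, 1, 1, 0, 0, 1, 0, 0, 1, 1]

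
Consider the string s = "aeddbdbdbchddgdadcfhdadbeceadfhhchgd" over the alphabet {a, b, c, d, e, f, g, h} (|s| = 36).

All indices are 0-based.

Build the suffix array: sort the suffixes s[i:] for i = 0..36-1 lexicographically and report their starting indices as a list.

[21, 15, 27, 0, 8, 6, 4, 23, 25, 17, 9, 32, 35, 20, 14, 7, 5, 3, 22, 16, 2, 11, 28, 12, 26, 24, 1, 18, 29, 34, 13, 31, 19, 10, 33, 30]

sorted suffixes:
  #0 SA[0]=21  'adbeceadfhhchgd'
  #1 SA[1]=15  'adcfhdadbeceadfhhchgd'
  #2 SA[2]=27  'adfhhchgd'
  #3 SA[3]=0  'aeddbdbdbchddgdadcfhdadbeceadfhhchgd'
  #4 SA[4]=8  'bchddgdadcfhdadbeceadfhhchgd'
  #5 SA[5]=6  'bdbchddgdadcfhdadbeceadfhhchgd'
  #6 SA[6]=4  'bdbdbchddgdadcfhdadbeceadfhhchgd'
  #7 SA[7]=23  'beceadfhhchgd'
  #8 SA[8]=25  'ceadfhhchgd'
  #9 SA[9]=17  'cfhdadbeceadfhhchgd'
  #10 SA[10]=9  'chddgdadcfhdadbeceadfhhchgd'
  #11 SA[11]=32  'chgd'
  #12 SA[12]=35  'd'
  #13 SA[13]=20  'dadbeceadfhhchgd'
  #14 SA[14]=14  'dadcfhdadbeceadfhhchgd'
  #15 SA[15]=7  'dbchddgdadcfhdadbeceadfhhchgd'
  #16 SA[16]=5  'dbdbchddgdadcfhdadbeceadfhhchgd'
  #17 SA[17]=3  'dbdbdbchddgdadcfhdadbeceadfhhchgd'
  #18 SA[18]=22  'dbeceadfhhchgd'
  #19 SA[19]=16  'dcfhdadbeceadfhhchgd'
  #20 SA[20]=2  'ddbdbdbchddgdadcfhdadbeceadfhhchgd'
  #21 SA[21]=11  'ddgdadcfhdadbeceadfhhchgd'
  #22 SA[22]=28  'dfhhchgd'
  #23 SA[23]=12  'dgdadcfhdadbeceadfhhchgd'
  #24 SA[24]=26  'eadfhhchgd'
  #25 SA[25]=24  'eceadfhhchgd'
  #26 SA[26]=1  'eddbdbdbchddgdadcfhdadbeceadfhhchgd'
  #27 SA[27]=18  'fhdadbeceadfhhchgd'
  #28 SA[28]=29  'fhhchgd'
  #29 SA[29]=34  'gd'
  #30 SA[30]=13  'gdadcfhdadbeceadfhhchgd'
  #31 SA[31]=31  'hchgd'
  #32 SA[32]=19  'hdadbeceadfhhchgd'
  #33 SA[33]=10  'hddgdadcfhdadbeceadfhhchgd'
  #34 SA[34]=33  'hgd'
  #35 SA[35]=30  'hhchgd'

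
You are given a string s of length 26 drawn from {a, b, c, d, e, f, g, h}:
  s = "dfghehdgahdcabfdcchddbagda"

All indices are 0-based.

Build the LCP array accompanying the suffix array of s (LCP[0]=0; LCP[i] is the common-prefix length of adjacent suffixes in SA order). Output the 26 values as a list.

rank→(start, suffix):
  0 → (25, 'a')
  1 → (12, 'abfdcchddbagda')
  2 → (22, 'agda')
  3 → (8, 'ahdcabfdcchddbagda')
  4 → (21, 'bagda')
  5 → (13, 'bfdcchddbagda')
  6 → (11, 'cabfdcchddbagda')
  7 → (16, 'cchddbagda')
  8 → (17, 'chddbagda')
  9 → (24, 'da')
  10 → (20, 'dbagda')
  11 → (10, 'dcabfdcchddbagda')
  12 → (15, 'dcchddbagda')
  13 → (19, 'ddbagda')
  14 → (0, 'dfghehdgahdcabfdcchddbagda')
  15 → (6, 'dgahdcabfdcchddbagda')
  16 → (4, 'ehdgahdcabfdcchddbagda')
  17 → (14, 'fdcchddbagda')
  18 → (1, 'fghehdgahdcabfdcchddbagda')
  19 → (7, 'gahdcabfdcchddbagda')
  20 → (23, 'gda')
  21 → (2, 'ghehdgahdcabfdcchddbagda')
  22 → (9, 'hdcabfdcchddbagda')
  23 → (18, 'hddbagda')
  24 → (5, 'hdgahdcabfdcchddbagda')
  25 → (3, 'hehdgahdcabfdcchddbagda')

SA = [25, 12, 22, 8, 21, 13, 11, 16, 17, 24, 20, 10, 15, 19, 0, 6, 4, 14, 1, 7, 23, 2, 9, 18, 5, 3]
i: (SA[i-1],SA[i]) lcp shared
  1: (25,12) 1 'a'
  2: (12,22) 1 'a'
  3: (22,8) 1 'a'
  4: (8,21) 0 ''
  5: (21,13) 1 'b'
  6: (13,11) 0 ''
  7: (11,16) 1 'c'
  8: (16,17) 1 'c'
  9: (17,24) 0 ''
  10: (24,20) 1 'd'
  11: (20,10) 1 'd'
  12: (10,15) 2 'dc'
  13: (15,19) 1 'd'
  14: (19,0) 1 'd'
  15: (0,6) 1 'd'
  16: (6,4) 0 ''
  17: (4,14) 0 ''
  18: (14,1) 1 'f'
  19: (1,7) 0 ''
  20: (7,23) 1 'g'
  21: (23,2) 1 'g'
  22: (2,9) 0 ''
  23: (9,18) 2 'hd'
  24: (18,5) 2 'hd'
  25: (5,3) 1 'h'

[0, 1, 1, 1, 0, 1, 0, 1, 1, 0, 1, 1, 2, 1, 1, 1, 0, 0, 1, 0, 1, 1, 0, 2, 2, 1]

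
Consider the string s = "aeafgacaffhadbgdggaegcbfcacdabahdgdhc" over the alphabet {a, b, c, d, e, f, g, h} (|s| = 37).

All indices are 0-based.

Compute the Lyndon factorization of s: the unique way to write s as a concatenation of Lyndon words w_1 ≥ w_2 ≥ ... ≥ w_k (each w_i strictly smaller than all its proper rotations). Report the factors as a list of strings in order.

["aeafg", "acaffhadbgdggaegcbfcacd", "abahdgdhc"]

emit factor 1: 'aeafg' (i=0, period=5)
emit factor 2: 'acaffhadbgdggaegcbfcacd' (i=5, period=23)
emit factor 3: 'abahdgdhc' (i=28, period=9)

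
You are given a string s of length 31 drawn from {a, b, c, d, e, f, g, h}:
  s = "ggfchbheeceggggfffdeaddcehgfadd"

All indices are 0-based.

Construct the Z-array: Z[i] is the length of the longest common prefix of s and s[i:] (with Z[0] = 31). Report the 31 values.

Z[0]=31
i=1: i≥r, start 0; Z[1]=1 scan→box=[1,2)
i=2: i≥r, start 0; Z[2]=0
i=3: i≥r, start 0; Z[3]=0
i=4: i≥r, start 0; Z[4]=0
i=5: i≥r, start 0; Z[5]=0
i=6: i≥r, start 0; Z[6]=0
i=7: i≥r, start 0; Z[7]=0
i=8: i≥r, start 0; Z[8]=0
i=9: i≥r, start 0; Z[9]=0
i=10: i≥r, start 0; Z[10]=0
i=11: i≥r, start 0; Z[11]=2 scan→box=[11,13)
i=12: min(r-i=1, Z[1]=1)=1; Z[12]=2 scan→box=[12,14)
i=13: min(r-i=1, Z[1]=1)=1; Z[13]=3 scan→box=[13,16)
i=14: min(r-i=2, Z[1]=1)=1; Z[14]=1
i=15: min(r-i=1, Z[2]=0)=0; Z[15]=0
i=16: i≥r, start 0; Z[16]=0
i=17: i≥r, start 0; Z[17]=0
i=18: i≥r, start 0; Z[18]=0
i=19: i≥r, start 0; Z[19]=0
i=20: i≥r, start 0; Z[20]=0
i=21: i≥r, start 0; Z[21]=0
i=22: i≥r, start 0; Z[22]=0
i=23: i≥r, start 0; Z[23]=0
i=24: i≥r, start 0; Z[24]=0
i=25: i≥r, start 0; Z[25]=0
i=26: i≥r, start 0; Z[26]=1 scan→box=[26,27)
i=27: i≥r, start 0; Z[27]=0
i=28: i≥r, start 0; Z[28]=0
i=29: i≥r, start 0; Z[29]=0
i=30: i≥r, start 0; Z[30]=0

[31, 1, 0, 0, 0, 0, 0, 0, 0, 0, 0, 2, 2, 3, 1, 0, 0, 0, 0, 0, 0, 0, 0, 0, 0, 0, 1, 0, 0, 0, 0]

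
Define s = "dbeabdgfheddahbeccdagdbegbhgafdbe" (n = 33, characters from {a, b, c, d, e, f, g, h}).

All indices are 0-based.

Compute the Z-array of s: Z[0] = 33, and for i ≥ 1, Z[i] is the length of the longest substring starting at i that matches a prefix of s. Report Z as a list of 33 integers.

[33, 0, 0, 0, 0, 1, 0, 0, 0, 0, 1, 1, 0, 0, 0, 0, 0, 0, 1, 0, 0, 3, 0, 0, 0, 0, 0, 0, 0, 0, 3, 0, 0]

Z[0]=33
i=1: fresh scan; Z[1]=0
i=2: fresh scan; Z[2]=0
i=3: fresh scan; Z[3]=0
i=4: fresh scan; Z[4]=0
i=5: fresh scan; Z[5]=1 scan→box=[5,6)
i=6: fresh scan; Z[6]=0
i=7: fresh scan; Z[7]=0
i=8: fresh scan; Z[8]=0
i=9: fresh scan; Z[9]=0
i=10: fresh scan; Z[10]=1 scan→box=[10,11)
i=11: fresh scan; Z[11]=1 scan→box=[11,12)
i=12: fresh scan; Z[12]=0
i=13: fresh scan; Z[13]=0
i=14: fresh scan; Z[14]=0
i=15: fresh scan; Z[15]=0
i=16: fresh scan; Z[16]=0
i=17: fresh scan; Z[17]=0
i=18: fresh scan; Z[18]=1 scan→box=[18,19)
i=19: fresh scan; Z[19]=0
i=20: fresh scan; Z[20]=0
i=21: fresh scan; Z[21]=3 scan→box=[21,24)
i=22: min(r-i=2, Z[1]=0)=0; Z[22]=0
i=23: min(r-i=1, Z[2]=0)=0; Z[23]=0
i=24: fresh scan; Z[24]=0
i=25: fresh scan; Z[25]=0
i=26: fresh scan; Z[26]=0
i=27: fresh scan; Z[27]=0
i=28: fresh scan; Z[28]=0
i=29: fresh scan; Z[29]=0
i=30: fresh scan; Z[30]=3 scan→box=[30,33)
i=31: min(r-i=2, Z[1]=0)=0; Z[31]=0
i=32: min(r-i=1, Z[2]=0)=0; Z[32]=0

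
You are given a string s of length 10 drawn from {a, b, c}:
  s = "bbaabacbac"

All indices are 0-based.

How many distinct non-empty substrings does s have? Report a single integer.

sorted suffixes:
  #0 SA[0]=2  'aabacbac'
  #1 SA[1]=3  'abacbac'
  #2 SA[2]=8  'ac'
  #3 SA[3]=5  'acbac'
  #4 SA[4]=1  'baabacbac'
  #5 SA[5]=7  'bac'
  #6 SA[6]=4  'bacbac'
  #7 SA[7]=0  'bbaabacbac'
  #8 SA[8]=9  'c'
  #9 SA[9]=6  'cbac'

SA = [2, 3, 8, 5, 1, 7, 4, 0, 9, 6]
rank  pair      lcp
   1  s[2:],s[3:]  1  'a'
   2  s[3:],s[8:]  1  'a'
   3  s[8:],s[5:]  2  'ac'
   4  s[5:],s[1:]  0  ''
   5  s[1:],s[7:]  2  'ba'
   6  s[7:],s[4:]  3  'bac'
   7  s[4:],s[0:]  1  'b'
   8  s[0:],s[9:]  0  ''
   9  s[9:],s[6:]  1  'c'

n(n+1)/2 = 10·11/2 = 55
Σ LCP = 0 + 1 + 1 + 2 + 0 + 2 + 3 + 1 + 0 + 1 = 11
distinct = 55 − 11 = 44

44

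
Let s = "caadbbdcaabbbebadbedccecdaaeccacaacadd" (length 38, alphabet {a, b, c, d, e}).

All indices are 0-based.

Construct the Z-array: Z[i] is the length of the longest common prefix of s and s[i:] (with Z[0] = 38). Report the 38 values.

Z[0]=38
i=1: outside box; Z[1]=0
i=2: outside box; Z[2]=0
i=3: outside box; Z[3]=0
i=4: outside box; Z[4]=0
i=5: outside box; Z[5]=0
i=6: outside box; Z[6]=0
i=7: outside box; Z[7]=3 scan→box=[7,10)
i=8: min(r-i=2, Z[1]=0)=0; Z[8]=0
i=9: min(r-i=1, Z[2]=0)=0; Z[9]=0
i=10: outside box; Z[10]=0
i=11: outside box; Z[11]=0
i=12: outside box; Z[12]=0
i=13: outside box; Z[13]=0
i=14: outside box; Z[14]=0
i=15: outside box; Z[15]=0
i=16: outside box; Z[16]=0
i=17: outside box; Z[17]=0
i=18: outside box; Z[18]=0
i=19: outside box; Z[19]=0
i=20: outside box; Z[20]=1 scan→box=[20,21)
i=21: outside box; Z[21]=1 scan→box=[21,22)
i=22: outside box; Z[22]=0
i=23: outside box; Z[23]=1 scan→box=[23,24)
i=24: outside box; Z[24]=0
i=25: outside box; Z[25]=0
i=26: outside box; Z[26]=0
i=27: outside box; Z[27]=0
i=28: outside box; Z[28]=1 scan→box=[28,29)
i=29: outside box; Z[29]=2 scan→box=[29,31)
i=30: min(r-i=1, Z[1]=0)=0; Z[30]=0
i=31: outside box; Z[31]=3 scan→box=[31,34)
i=32: min(r-i=2, Z[1]=0)=0; Z[32]=0
i=33: min(r-i=1, Z[2]=0)=0; Z[33]=0
i=34: outside box; Z[34]=2 scan→box=[34,36)
i=35: min(r-i=1, Z[1]=0)=0; Z[35]=0
i=36: outside box; Z[36]=0
i=37: outside box; Z[37]=0

[38, 0, 0, 0, 0, 0, 0, 3, 0, 0, 0, 0, 0, 0, 0, 0, 0, 0, 0, 0, 1, 1, 0, 1, 0, 0, 0, 0, 1, 2, 0, 3, 0, 0, 2, 0, 0, 0]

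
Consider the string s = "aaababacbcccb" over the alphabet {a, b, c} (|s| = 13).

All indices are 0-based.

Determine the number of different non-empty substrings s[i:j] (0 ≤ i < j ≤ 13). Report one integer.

rank→(start, suffix):
  0 → (0, 'aaababacbcccb')
  1 → (1, 'aababacbcccb')
  2 → (2, 'ababacbcccb')
  3 → (4, 'abacbcccb')
  4 → (6, 'acbcccb')
  5 → (12, 'b')
  6 → (3, 'babacbcccb')
  7 → (5, 'bacbcccb')
  8 → (8, 'bcccb')
  9 → (11, 'cb')
  10 → (7, 'cbcccb')
  11 → (10, 'ccb')
  12 → (9, 'cccb')

SA = [0, 1, 2, 4, 6, 12, 3, 5, 8, 11, 7, 10, 9]
i: (SA[i-1],SA[i]) lcp shared
  1: (0,1) 2 'aa'
  2: (1,2) 1 'a'
  3: (2,4) 3 'aba'
  4: (4,6) 1 'a'
  5: (6,12) 0 ''
  6: (12,3) 1 'b'
  7: (3,5) 2 'ba'
  8: (5,8) 1 'b'
  9: (8,11) 0 ''
  10: (11,7) 2 'cb'
  11: (7,10) 1 'c'
  12: (10,9) 2 'cc'

n(n+1)/2 = 13·14/2 = 91
Σ LCP = 0 + 2 + 1 + 3 + 1 + 0 + 1 + 2 + 1 + 0 + 2 + 1 + 2 = 16
distinct = 91 − 16 = 75

75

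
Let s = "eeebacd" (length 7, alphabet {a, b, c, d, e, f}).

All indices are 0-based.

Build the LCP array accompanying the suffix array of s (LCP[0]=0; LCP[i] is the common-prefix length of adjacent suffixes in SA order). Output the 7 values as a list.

rank→(start, suffix):
  0 → (4, 'acd')
  1 → (3, 'bacd')
  2 → (5, 'cd')
  3 → (6, 'd')
  4 → (2, 'ebacd')
  5 → (1, 'eebacd')
  6 → (0, 'eeebacd')

SA = [4, 3, 5, 6, 2, 1, 0]
rank  pair      lcp
   1  s[4:],s[3:]  0  ''
   2  s[3:],s[5:]  0  ''
   3  s[5:],s[6:]  0  ''
   4  s[6:],s[2:]  0  ''
   5  s[2:],s[1:]  1  'e'
   6  s[1:],s[0:]  2  'ee'

[0, 0, 0, 0, 0, 1, 2]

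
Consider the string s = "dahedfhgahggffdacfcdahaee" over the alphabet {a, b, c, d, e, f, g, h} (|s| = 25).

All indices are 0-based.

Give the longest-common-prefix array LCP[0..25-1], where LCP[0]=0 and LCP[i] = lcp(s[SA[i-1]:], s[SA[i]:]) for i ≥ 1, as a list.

sorted suffixes:
  #0 SA[0]=15  'acfcdahaee'
  #1 SA[1]=22  'aee'
  #2 SA[2]=20  'ahaee'
  #3 SA[3]=1  'ahedfhgahggffdacfcdahaee'
  #4 SA[4]=8  'ahggffdacfcdahaee'
  #5 SA[5]=18  'cdahaee'
  #6 SA[6]=16  'cfcdahaee'
  #7 SA[7]=14  'dacfcdahaee'
  #8 SA[8]=19  'dahaee'
  #9 SA[9]=0  'dahedfhgahggffdacfcdahaee'
  #10 SA[10]=4  'dfhgahggffdacfcdahaee'
  #11 SA[11]=24  'e'
  #12 SA[12]=3  'edfhgahggffdacfcdahaee'
  #13 SA[13]=23  'ee'
  #14 SA[14]=17  'fcdahaee'
  #15 SA[15]=13  'fdacfcdahaee'
  #16 SA[16]=12  'ffdacfcdahaee'
  #17 SA[17]=5  'fhgahggffdacfcdahaee'
  #18 SA[18]=7  'gahggffdacfcdahaee'
  #19 SA[19]=11  'gffdacfcdahaee'
  #20 SA[20]=10  'ggffdacfcdahaee'
  #21 SA[21]=21  'haee'
  #22 SA[22]=2  'hedfhgahggffdacfcdahaee'
  #23 SA[23]=6  'hgahggffdacfcdahaee'
  #24 SA[24]=9  'hggffdacfcdahaee'

SA = [15, 22, 20, 1, 8, 18, 16, 14, 19, 0, 4, 24, 3, 23, 17, 13, 12, 5, 7, 11, 10, 21, 2, 6, 9]
[i] adj suffixes → lcp
  [1] 15/22 → 1 ('a')
  [2] 22/20 → 1 ('a')
  [3] 20/1 → 2 ('ah')
  [4] 1/8 → 2 ('ah')
  [5] 8/18 → 0 ('')
  [6] 18/16 → 1 ('c')
  [7] 16/14 → 0 ('')
  [8] 14/19 → 2 ('da')
  [9] 19/0 → 3 ('dah')
  [10] 0/4 → 1 ('d')
  [11] 4/24 → 0 ('')
  [12] 24/3 → 1 ('e')
  [13] 3/23 → 1 ('e')
  [14] 23/17 → 0 ('')
  [15] 17/13 → 1 ('f')
  [16] 13/12 → 1 ('f')
  [17] 12/5 → 1 ('f')
  [18] 5/7 → 0 ('')
  [19] 7/11 → 1 ('g')
  [20] 11/10 → 1 ('g')
  [21] 10/21 → 0 ('')
  [22] 21/2 → 1 ('h')
  [23] 2/6 → 1 ('h')
  [24] 6/9 → 2 ('hg')

[0, 1, 1, 2, 2, 0, 1, 0, 2, 3, 1, 0, 1, 1, 0, 1, 1, 1, 0, 1, 1, 0, 1, 1, 2]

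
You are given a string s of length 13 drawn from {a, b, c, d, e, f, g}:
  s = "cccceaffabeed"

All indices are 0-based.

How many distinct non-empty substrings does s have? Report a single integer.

81

rank→(start, suffix):
  0 → (8, 'abeed')
  1 → (5, 'affabeed')
  2 → (9, 'beed')
  3 → (0, 'cccceaffabeed')
  4 → (1, 'ccceaffabeed')
  5 → (2, 'cceaffabeed')
  6 → (3, 'ceaffabeed')
  7 → (12, 'd')
  8 → (4, 'eaffabeed')
  9 → (11, 'ed')
  10 → (10, 'eed')
  11 → (7, 'fabeed')
  12 → (6, 'ffabeed')

SA = [8, 5, 9, 0, 1, 2, 3, 12, 4, 11, 10, 7, 6]
[i] adj suffixes → lcp
  [1] 8/5 → 1 ('a')
  [2] 5/9 → 0 ('')
  [3] 9/0 → 0 ('')
  [4] 0/1 → 3 ('ccc')
  [5] 1/2 → 2 ('cc')
  [6] 2/3 → 1 ('c')
  [7] 3/12 → 0 ('')
  [8] 12/4 → 0 ('')
  [9] 4/11 → 1 ('e')
  [10] 11/10 → 1 ('e')
  [11] 10/7 → 0 ('')
  [12] 7/6 → 1 ('f')

n(n+1)/2 = 13·14/2 = 91
Σ LCP = 0 + 1 + 0 + 0 + 3 + 2 + 1 + 0 + 0 + 1 + 1 + 0 + 1 = 10
distinct = 91 − 10 = 81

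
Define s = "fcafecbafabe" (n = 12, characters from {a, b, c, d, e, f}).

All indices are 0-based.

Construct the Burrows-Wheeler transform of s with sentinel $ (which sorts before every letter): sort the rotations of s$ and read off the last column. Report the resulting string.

rank  rotation       last
    0  $fcafecbafabe  e
    1  abe$fcafecbaf  f
    2  afabe$fcafecb  b
    3  afecbafabe$fc  c
    4  bafabe$fcafec  c
    5  be$fcafecbafa  a
    6  cafecbafabe$f  f
    7  cbafabe$fcafe  e
    8  e$fcafecbafab  b
    9  ecbafabe$fcaf  f
   10  fabe$fcafecba  a
   11  fcafecbafabe$  $
   12  fecbafabe$fca  a

efbccafebfa$a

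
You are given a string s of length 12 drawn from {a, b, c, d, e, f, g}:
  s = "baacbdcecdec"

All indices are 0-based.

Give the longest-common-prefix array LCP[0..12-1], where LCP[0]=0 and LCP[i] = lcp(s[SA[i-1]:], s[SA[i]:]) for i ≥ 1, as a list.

rank | idx | suffix
   0 |   1 | aacbdcecdec
   1 |   2 | acbdcecdec
   2 |   0 | baacbdcecdec
   3 |   4 | bdcecdec
   4 |  11 | c
   5 |   3 | cbdcecdec
   6 |   8 | cdec
   7 |   6 | cecdec
   8 |   5 | dcecdec
   9 |   9 | dec
  10 |  10 | ec
  11 |   7 | ecdec

SA = [1, 2, 0, 4, 11, 3, 8, 6, 5, 9, 10, 7]
[i] adj suffixes → lcp
  [1] 1/2 → 1 ('a')
  [2] 2/0 → 0 ('')
  [3] 0/4 → 1 ('b')
  [4] 4/11 → 0 ('')
  [5] 11/3 → 1 ('c')
  [6] 3/8 → 1 ('c')
  [7] 8/6 → 1 ('c')
  [8] 6/5 → 0 ('')
  [9] 5/9 → 1 ('d')
  [10] 9/10 → 0 ('')
  [11] 10/7 → 2 ('ec')

[0, 1, 0, 1, 0, 1, 1, 1, 0, 1, 0, 2]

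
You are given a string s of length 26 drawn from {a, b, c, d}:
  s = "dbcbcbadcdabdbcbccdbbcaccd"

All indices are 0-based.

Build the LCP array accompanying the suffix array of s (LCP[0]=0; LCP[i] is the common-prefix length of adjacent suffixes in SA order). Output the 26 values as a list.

[0, 1, 1, 0, 1, 1, 2, 3, 4, 2, 1, 0, 1, 2, 3, 1, 3, 1, 2, 2, 0, 1, 1, 2, 5, 1]

rank | idx | suffix
   0 |  10 | abdbcbccdbbcaccd
   1 |  22 | accd
   2 |   6 | adcdabdbcbccdbbcaccd
   3 |   5 | badcdabdbcbccdbbcaccd
   4 |  19 | bbcaccd
   5 |  20 | bcaccd
   6 |   3 | bcbadcdabdbcbccdbbcaccd
   7 |   1 | bcbcbadcdabdbcbccdbbcaccd
   8 |  13 | bcbccdbbcaccd
   9 |  15 | bccdbbcaccd
  10 |  11 | bdbcbccdbbcaccd
  11 |  21 | caccd
  12 |   4 | cbadcdabdbcbccdbbcaccd
  13 |   2 | cbcbadcdabdbcbccdbbcaccd
  14 |  14 | cbccdbbcaccd
  15 |  23 | ccd
  16 |  16 | ccdbbcaccd
  17 |  24 | cd
  18 |   8 | cdabdbcbccdbbcaccd
  19 |  17 | cdbbcaccd
  20 |  25 | d
  21 |   9 | dabdbcbccdbbcaccd
  22 |  18 | dbbcaccd
  23 |   0 | dbcbcbadcdabdbcbccdbbcaccd
  24 |  12 | dbcbccdbbcaccd
  25 |   7 | dcdabdbcbccdbbcaccd

SA = [10, 22, 6, 5, 19, 20, 3, 1, 13, 15, 11, 21, 4, 2, 14, 23, 16, 24, 8, 17, 25, 9, 18, 0, 12, 7]
i: (SA[i-1],SA[i]) lcp shared
  1: (10,22) 1 'a'
  2: (22,6) 1 'a'
  3: (6,5) 0 ''
  4: (5,19) 1 'b'
  5: (19,20) 1 'b'
  6: (20,3) 2 'bc'
  7: (3,1) 3 'bcb'
  8: (1,13) 4 'bcbc'
  9: (13,15) 2 'bc'
  10: (15,11) 1 'b'
  11: (11,21) 0 ''
  12: (21,4) 1 'c'
  13: (4,2) 2 'cb'
  14: (2,14) 3 'cbc'
  15: (14,23) 1 'c'
  16: (23,16) 3 'ccd'
  17: (16,24) 1 'c'
  18: (24,8) 2 'cd'
  19: (8,17) 2 'cd'
  20: (17,25) 0 ''
  21: (25,9) 1 'd'
  22: (9,18) 1 'd'
  23: (18,0) 2 'db'
  24: (0,12) 5 'dbcbc'
  25: (12,7) 1 'd'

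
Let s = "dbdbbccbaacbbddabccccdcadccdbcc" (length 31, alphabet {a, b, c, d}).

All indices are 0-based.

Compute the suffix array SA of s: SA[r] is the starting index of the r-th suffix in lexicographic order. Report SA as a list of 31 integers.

rank→(start, suffix):
  0 → (8, 'aacbbddabccccdcadccdbcc')
  1 → (15, 'abccccdcadccdbcc')
  2 → (9, 'acbbddabccccdcadccdbcc')
  3 → (23, 'adccdbcc')
  4 → (7, 'baacbbddabccccdcadccdbcc')
  5 → (3, 'bbccbaacbbddabccccdcadccdbcc')
  6 → (11, 'bbddabccccdcadccdbcc')
  7 → (28, 'bcc')
  8 → (4, 'bccbaacbbddabccccdcadccdbcc')
  9 → (16, 'bccccdcadccdbcc')
  10 → (1, 'bdbbccbaacbbddabccccdcadccdbcc')
  11 → (12, 'bddabccccdcadccdbcc')
  12 → (30, 'c')
  13 → (22, 'cadccdbcc')
  14 → (6, 'cbaacbbddabccccdcadccdbcc')
  15 → (10, 'cbbddabccccdcadccdbcc')
  16 → (29, 'cc')
  17 → (5, 'ccbaacbbddabccccdcadccdbcc')
  18 → (17, 'ccccdcadccdbcc')
  19 → (18, 'cccdcadccdbcc')
  20 → (25, 'ccdbcc')
  21 → (19, 'ccdcadccdbcc')
  22 → (26, 'cdbcc')
  23 → (20, 'cdcadccdbcc')
  24 → (14, 'dabccccdcadccdbcc')
  25 → (2, 'dbbccbaacbbddabccccdcadccdbcc')
  26 → (27, 'dbcc')
  27 → (0, 'dbdbbccbaacbbddabccccdcadccdbcc')
  28 → (21, 'dcadccdbcc')
  29 → (24, 'dccdbcc')
  30 → (13, 'ddabccccdcadccdbcc')

[8, 15, 9, 23, 7, 3, 11, 28, 4, 16, 1, 12, 30, 22, 6, 10, 29, 5, 17, 18, 25, 19, 26, 20, 14, 2, 27, 0, 21, 24, 13]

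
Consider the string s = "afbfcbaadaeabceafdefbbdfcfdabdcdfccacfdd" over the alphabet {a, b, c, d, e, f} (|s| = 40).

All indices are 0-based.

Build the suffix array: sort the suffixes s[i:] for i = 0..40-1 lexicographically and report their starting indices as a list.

[6, 11, 27, 35, 7, 9, 0, 15, 5, 20, 12, 28, 21, 2, 34, 4, 33, 30, 13, 24, 36, 39, 26, 8, 29, 38, 17, 31, 22, 10, 14, 18, 19, 1, 3, 32, 23, 25, 37, 16]

sorted suffixes:
  #0 SA[0]=6  'aadaeabceafdefbbdfcfdabdcdfccacfdd'
  #1 SA[1]=11  'abceafdefbbdfcfdabdcdfccacfdd'
  #2 SA[2]=27  'abdcdfccacfdd'
  #3 SA[3]=35  'acfdd'
  #4 SA[4]=7  'adaeabceafdefbbdfcfdabdcdfccacfdd'
  #5 SA[5]=9  'aeabceafdefbbdfcfdabdcdfccacfdd'
  #6 SA[6]=0  'afbfcbaadaeabceafdefbbdfcfdabdcdfccacfdd'
  #7 SA[7]=15  'afdefbbdfcfdabdcdfccacfdd'
  #8 SA[8]=5  'baadaeabceafdefbbdfcfdabdcdfccacfdd'
  #9 SA[9]=20  'bbdfcfdabdcdfccacfdd'
  #10 SA[10]=12  'bceafdefbbdfcfdabdcdfccacfdd'
  #11 SA[11]=28  'bdcdfccacfdd'
  #12 SA[12]=21  'bdfcfdabdcdfccacfdd'
  #13 SA[13]=2  'bfcbaadaeabceafdefbbdfcfdabdcdfccacfdd'
  #14 SA[14]=34  'cacfdd'
  #15 SA[15]=4  'cbaadaeabceafdefbbdfcfdabdcdfccacfdd'
  #16 SA[16]=33  'ccacfdd'
  #17 SA[17]=30  'cdfccacfdd'
  #18 SA[18]=13  'ceafdefbbdfcfdabdcdfccacfdd'
  #19 SA[19]=24  'cfdabdcdfccacfdd'
  #20 SA[20]=36  'cfdd'
  #21 SA[21]=39  'd'
  #22 SA[22]=26  'dabdcdfccacfdd'
  #23 SA[23]=8  'daeabceafdefbbdfcfdabdcdfccacfdd'
  #24 SA[24]=29  'dcdfccacfdd'
  #25 SA[25]=38  'dd'
  #26 SA[26]=17  'defbbdfcfdabdcdfccacfdd'
  #27 SA[27]=31  'dfccacfdd'
  #28 SA[28]=22  'dfcfdabdcdfccacfdd'
  #29 SA[29]=10  'eabceafdefbbdfcfdabdcdfccacfdd'
  #30 SA[30]=14  'eafdefbbdfcfdabdcdfccacfdd'
  #31 SA[31]=18  'efbbdfcfdabdcdfccacfdd'
  #32 SA[32]=19  'fbbdfcfdabdcdfccacfdd'
  #33 SA[33]=1  'fbfcbaadaeabceafdefbbdfcfdabdcdfccacfdd'
  #34 SA[34]=3  'fcbaadaeabceafdefbbdfcfdabdcdfccacfdd'
  #35 SA[35]=32  'fccacfdd'
  #36 SA[36]=23  'fcfdabdcdfccacfdd'
  #37 SA[37]=25  'fdabdcdfccacfdd'
  #38 SA[38]=37  'fdd'
  #39 SA[39]=16  'fdefbbdfcfdabdcdfccacfdd'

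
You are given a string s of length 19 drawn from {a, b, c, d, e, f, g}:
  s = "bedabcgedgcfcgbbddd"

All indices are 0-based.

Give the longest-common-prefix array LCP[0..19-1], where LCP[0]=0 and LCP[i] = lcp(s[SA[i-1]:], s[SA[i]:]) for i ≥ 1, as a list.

[0, 0, 1, 1, 1, 0, 1, 2, 0, 1, 1, 2, 1, 0, 2, 0, 0, 1, 1]

rank→(start, suffix):
  0 → (3, 'abcgedgcfcgbbddd')
  1 → (14, 'bbddd')
  2 → (4, 'bcgedgcfcgbbddd')
  3 → (15, 'bddd')
  4 → (0, 'bedabcgedgcfcgbbddd')
  5 → (10, 'cfcgbbddd')
  6 → (12, 'cgbbddd')
  7 → (5, 'cgedgcfcgbbddd')
  8 → (18, 'd')
  9 → (2, 'dabcgedgcfcgbbddd')
  10 → (17, 'dd')
  11 → (16, 'ddd')
  12 → (8, 'dgcfcgbbddd')
  13 → (1, 'edabcgedgcfcgbbddd')
  14 → (7, 'edgcfcgbbddd')
  15 → (11, 'fcgbbddd')
  16 → (13, 'gbbddd')
  17 → (9, 'gcfcgbbddd')
  18 → (6, 'gedgcfcgbbddd')

SA = [3, 14, 4, 15, 0, 10, 12, 5, 18, 2, 17, 16, 8, 1, 7, 11, 13, 9, 6]
i: (SA[i-1],SA[i]) lcp shared
  1: (3,14) 0 ''
  2: (14,4) 1 'b'
  3: (4,15) 1 'b'
  4: (15,0) 1 'b'
  5: (0,10) 0 ''
  6: (10,12) 1 'c'
  7: (12,5) 2 'cg'
  8: (5,18) 0 ''
  9: (18,2) 1 'd'
  10: (2,17) 1 'd'
  11: (17,16) 2 'dd'
  12: (16,8) 1 'd'
  13: (8,1) 0 ''
  14: (1,7) 2 'ed'
  15: (7,11) 0 ''
  16: (11,13) 0 ''
  17: (13,9) 1 'g'
  18: (9,6) 1 'g'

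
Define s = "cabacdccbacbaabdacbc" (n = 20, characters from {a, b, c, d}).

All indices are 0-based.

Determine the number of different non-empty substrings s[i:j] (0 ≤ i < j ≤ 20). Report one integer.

184

rank→(start, suffix):
  0 → (12, 'aabdacbc')
  1 → (1, 'abacdccbacbaabdacbc')
  2 → (13, 'abdacbc')
  3 → (9, 'acbaabdacbc')
  4 → (16, 'acbc')
  5 → (3, 'acdccbacbaabdacbc')
  6 → (11, 'baabdacbc')
  7 → (8, 'bacbaabdacbc')
  8 → (2, 'bacdccbacbaabdacbc')
  9 → (18, 'bc')
  10 → (14, 'bdacbc')
  11 → (19, 'c')
  12 → (0, 'cabacdccbacbaabdacbc')
  13 → (10, 'cbaabdacbc')
  14 → (7, 'cbacbaabdacbc')
  15 → (17, 'cbc')
  16 → (6, 'ccbacbaabdacbc')
  17 → (4, 'cdccbacbaabdacbc')
  18 → (15, 'dacbc')
  19 → (5, 'dccbacbaabdacbc')

SA = [12, 1, 13, 9, 16, 3, 11, 8, 2, 18, 14, 19, 0, 10, 7, 17, 6, 4, 15, 5]
rank  pair      lcp
   1  s[12:],s[1:]  1  'a'
   2  s[1:],s[13:]  2  'ab'
   3  s[13:],s[9:]  1  'a'
   4  s[9:],s[16:]  3  'acb'
   5  s[16:],s[3:]  2  'ac'
   6  s[3:],s[11:]  0  ''
   7  s[11:],s[8:]  2  'ba'
   8  s[8:],s[2:]  3  'bac'
   9  s[2:],s[18:]  1  'b'
  10  s[18:],s[14:]  1  'b'
  11  s[14:],s[19:]  0  ''
  12  s[19:],s[0:]  1  'c'
  13  s[0:],s[10:]  1  'c'
  14  s[10:],s[7:]  3  'cba'
  15  s[7:],s[17:]  2  'cb'
  16  s[17:],s[6:]  1  'c'
  17  s[6:],s[4:]  1  'c'
  18  s[4:],s[15:]  0  ''
  19  s[15:],s[5:]  1  'd'

n(n+1)/2 = 20·21/2 = 210
Σ LCP = 0 + 1 + 2 + 1 + 3 + 2 + 0 + 2 + 3 + 1 + 1 + 0 + 1 + 1 + 3 + 2 + 1 + 1 + 0 + 1 = 26
distinct = 210 − 26 = 184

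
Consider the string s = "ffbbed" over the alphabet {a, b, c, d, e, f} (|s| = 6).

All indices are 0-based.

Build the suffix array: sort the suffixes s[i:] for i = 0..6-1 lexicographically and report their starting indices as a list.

[2, 3, 5, 4, 1, 0]

rank→(start, suffix):
  0 → (2, 'bbed')
  1 → (3, 'bed')
  2 → (5, 'd')
  3 → (4, 'ed')
  4 → (1, 'fbbed')
  5 → (0, 'ffbbed')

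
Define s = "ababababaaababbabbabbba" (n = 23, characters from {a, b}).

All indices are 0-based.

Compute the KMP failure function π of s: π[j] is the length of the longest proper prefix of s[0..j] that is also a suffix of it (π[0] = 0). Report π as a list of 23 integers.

π[0] = 0
j=1 s[j]='b': π[1]=0 (border '')
j=2 s[j]='a': π[2]=1 (border 'a')
j=3 s[j]='b': π[3]=2 (border 'ab')
j=4 s[j]='a': π[4]=3 (border 'aba')
j=5 s[j]='b': π[5]=4 (border 'abab')
j=6 s[j]='a': π[6]=5 (border 'ababa')
j=7 s[j]='b': π[7]=6 (border 'ababab')
j=8 s[j]='a': π[8]=7 (border 'abababa')
j=9 s[j]='a': k: 7→5→3→1→0; π[9]=1 (border 'a')
j=10 s[j]='a': k: 1→0; π[10]=1 (border 'a')
j=11 s[j]='b': π[11]=2 (border 'ab')
j=12 s[j]='a': π[12]=3 (border 'aba')
j=13 s[j]='b': π[13]=4 (border 'abab')
j=14 s[j]='b': k: 4→2→0; π[14]=0 (border '')
j=15 s[j]='a': π[15]=1 (border 'a')
j=16 s[j]='b': π[16]=2 (border 'ab')
j=17 s[j]='b': k: 2→0; π[17]=0 (border '')
j=18 s[j]='a': π[18]=1 (border 'a')
j=19 s[j]='b': π[19]=2 (border 'ab')
j=20 s[j]='b': k: 2→0; π[20]=0 (border '')
j=21 s[j]='b': π[21]=0 (border '')
j=22 s[j]='a': π[22]=1 (border 'a')

[0, 0, 1, 2, 3, 4, 5, 6, 7, 1, 1, 2, 3, 4, 0, 1, 2, 0, 1, 2, 0, 0, 1]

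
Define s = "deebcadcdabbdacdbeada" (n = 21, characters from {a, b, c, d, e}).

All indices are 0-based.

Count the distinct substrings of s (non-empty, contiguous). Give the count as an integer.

sorted suffixes:
  #0 SA[0]=20  'a'
  #1 SA[1]=9  'abbdacdbeada'
  #2 SA[2]=13  'acdbeada'
  #3 SA[3]=18  'ada'
  #4 SA[4]=5  'adcdabbdacdbeada'
  #5 SA[5]=10  'bbdacdbeada'
  #6 SA[6]=3  'bcadcdabbdacdbeada'
  #7 SA[7]=11  'bdacdbeada'
  #8 SA[8]=16  'beada'
  #9 SA[9]=4  'cadcdabbdacdbeada'
  #10 SA[10]=7  'cdabbdacdbeada'
  #11 SA[11]=14  'cdbeada'
  #12 SA[12]=19  'da'
  #13 SA[13]=8  'dabbdacdbeada'
  #14 SA[14]=12  'dacdbeada'
  #15 SA[15]=15  'dbeada'
  #16 SA[16]=6  'dcdabbdacdbeada'
  #17 SA[17]=0  'deebcadcdabbdacdbeada'
  #18 SA[18]=17  'eada'
  #19 SA[19]=2  'ebcadcdabbdacdbeada'
  #20 SA[20]=1  'eebcadcdabbdacdbeada'

SA = [20, 9, 13, 18, 5, 10, 3, 11, 16, 4, 7, 14, 19, 8, 12, 15, 6, 0, 17, 2, 1]
rank  pair      lcp
   1  s[20:],s[9:]  1  'a'
   2  s[9:],s[13:]  1  'a'
   3  s[13:],s[18:]  1  'a'
   4  s[18:],s[5:]  2  'ad'
   5  s[5:],s[10:]  0  ''
   6  s[10:],s[3:]  1  'b'
   7  s[3:],s[11:]  1  'b'
   8  s[11:],s[16:]  1  'b'
   9  s[16:],s[4:]  0  ''
  10  s[4:],s[7:]  1  'c'
  11  s[7:],s[14:]  2  'cd'
  12  s[14:],s[19:]  0  ''
  13  s[19:],s[8:]  2  'da'
  14  s[8:],s[12:]  2  'da'
  15  s[12:],s[15:]  1  'd'
  16  s[15:],s[6:]  1  'd'
  17  s[6:],s[0:]  1  'd'
  18  s[0:],s[17:]  0  ''
  19  s[17:],s[2:]  1  'e'
  20  s[2:],s[1:]  1  'e'

n(n+1)/2 = 21·22/2 = 231
Σ LCP = 0 + 1 + 1 + 1 + 2 + 0 + 1 + 1 + 1 + 0 + 1 + 2 + 0 + 2 + 2 + 1 + 1 + 1 + 0 + 1 + 1 = 20
distinct = 231 − 20 = 211

211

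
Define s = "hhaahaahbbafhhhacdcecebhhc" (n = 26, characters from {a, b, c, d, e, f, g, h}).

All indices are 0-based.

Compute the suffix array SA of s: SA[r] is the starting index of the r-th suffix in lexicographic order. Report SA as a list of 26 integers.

sorted suffixes:
  #0 SA[0]=2  'aahaahbbafhhhacdcecebhhc'
  #1 SA[1]=5  'aahbbafhhhacdcecebhhc'
  #2 SA[2]=15  'acdcecebhhc'
  #3 SA[3]=10  'afhhhacdcecebhhc'
  #4 SA[4]=3  'ahaahbbafhhhacdcecebhhc'
  #5 SA[5]=6  'ahbbafhhhacdcecebhhc'
  #6 SA[6]=9  'bafhhhacdcecebhhc'
  #7 SA[7]=8  'bbafhhhacdcecebhhc'
  #8 SA[8]=22  'bhhc'
  #9 SA[9]=25  'c'
  #10 SA[10]=16  'cdcecebhhc'
  #11 SA[11]=20  'cebhhc'
  #12 SA[12]=18  'cecebhhc'
  #13 SA[13]=17  'dcecebhhc'
  #14 SA[14]=21  'ebhhc'
  #15 SA[15]=19  'ecebhhc'
  #16 SA[16]=11  'fhhhacdcecebhhc'
  #17 SA[17]=1  'haahaahbbafhhhacdcecebhhc'
  #18 SA[18]=4  'haahbbafhhhacdcecebhhc'
  #19 SA[19]=14  'hacdcecebhhc'
  #20 SA[20]=7  'hbbafhhhacdcecebhhc'
  #21 SA[21]=24  'hc'
  #22 SA[22]=0  'hhaahaahbbafhhhacdcecebhhc'
  #23 SA[23]=13  'hhacdcecebhhc'
  #24 SA[24]=23  'hhc'
  #25 SA[25]=12  'hhhacdcecebhhc'

[2, 5, 15, 10, 3, 6, 9, 8, 22, 25, 16, 20, 18, 17, 21, 19, 11, 1, 4, 14, 7, 24, 0, 13, 23, 12]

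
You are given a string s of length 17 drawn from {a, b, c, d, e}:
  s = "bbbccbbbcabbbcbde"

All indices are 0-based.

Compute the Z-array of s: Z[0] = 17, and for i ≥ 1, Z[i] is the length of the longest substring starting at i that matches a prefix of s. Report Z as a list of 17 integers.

[17, 2, 1, 0, 0, 4, 2, 1, 0, 0, 4, 2, 1, 0, 1, 0, 0]

Z[0]=17
i=1: fresh scan; Z[1]=2 extend→box=[1,3)
i=2: min(r-i=1, Z[1]=2)=1; Z[2]=1
i=3: fresh scan; Z[3]=0
i=4: fresh scan; Z[4]=0
i=5: fresh scan; Z[5]=4 extend→box=[5,9)
i=6: min(r-i=3, Z[1]=2)=2; Z[6]=2
i=7: min(r-i=2, Z[2]=1)=1; Z[7]=1
i=8: min(r-i=1, Z[3]=0)=0; Z[8]=0
i=9: fresh scan; Z[9]=0
i=10: fresh scan; Z[10]=4 extend→box=[10,14)
i=11: min(r-i=3, Z[1]=2)=2; Z[11]=2
i=12: min(r-i=2, Z[2]=1)=1; Z[12]=1
i=13: min(r-i=1, Z[3]=0)=0; Z[13]=0
i=14: fresh scan; Z[14]=1 extend→box=[14,15)
i=15: fresh scan; Z[15]=0
i=16: fresh scan; Z[16]=0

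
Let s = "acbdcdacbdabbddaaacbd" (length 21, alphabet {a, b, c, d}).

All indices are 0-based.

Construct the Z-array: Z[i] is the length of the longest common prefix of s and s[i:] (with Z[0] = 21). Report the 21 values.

Z[0]=21
i=1: i≥r, start 0; Z[1]=0
i=2: i≥r, start 0; Z[2]=0
i=3: i≥r, start 0; Z[3]=0
i=4: i≥r, start 0; Z[4]=0
i=5: i≥r, start 0; Z[5]=0
i=6: i≥r, start 0; Z[6]=4 grow→box=[6,10)
i=7: min(r-i=3, Z[1]=0)=0; Z[7]=0
i=8: min(r-i=2, Z[2]=0)=0; Z[8]=0
i=9: min(r-i=1, Z[3]=0)=0; Z[9]=0
i=10: i≥r, start 0; Z[10]=1 grow→box=[10,11)
i=11: i≥r, start 0; Z[11]=0
i=12: i≥r, start 0; Z[12]=0
i=13: i≥r, start 0; Z[13]=0
i=14: i≥r, start 0; Z[14]=0
i=15: i≥r, start 0; Z[15]=1 grow→box=[15,16)
i=16: i≥r, start 0; Z[16]=1 grow→box=[16,17)
i=17: i≥r, start 0; Z[17]=4 grow→box=[17,21)
i=18: min(r-i=3, Z[1]=0)=0; Z[18]=0
i=19: min(r-i=2, Z[2]=0)=0; Z[19]=0
i=20: min(r-i=1, Z[3]=0)=0; Z[20]=0

[21, 0, 0, 0, 0, 0, 4, 0, 0, 0, 1, 0, 0, 0, 0, 1, 1, 4, 0, 0, 0]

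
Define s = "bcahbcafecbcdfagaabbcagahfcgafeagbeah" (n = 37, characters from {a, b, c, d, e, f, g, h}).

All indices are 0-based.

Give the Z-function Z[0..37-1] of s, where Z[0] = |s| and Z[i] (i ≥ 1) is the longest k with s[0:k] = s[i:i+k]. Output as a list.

[37, 0, 0, 0, 3, 0, 0, 0, 0, 0, 2, 0, 0, 0, 0, 0, 0, 0, 1, 3, 0, 0, 0, 0, 0, 0, 0, 0, 0, 0, 0, 0, 0, 1, 0, 0, 0]

Z[0]=37
i=1: i≥r, start 0; Z[1]=0
i=2: i≥r, start 0; Z[2]=0
i=3: i≥r, start 0; Z[3]=0
i=4: i≥r, start 0; Z[4]=3 scan→box=[4,7)
i=5: min(r-i=2, Z[1]=0)=0; Z[5]=0
i=6: min(r-i=1, Z[2]=0)=0; Z[6]=0
i=7: i≥r, start 0; Z[7]=0
i=8: i≥r, start 0; Z[8]=0
i=9: i≥r, start 0; Z[9]=0
i=10: i≥r, start 0; Z[10]=2 scan→box=[10,12)
i=11: min(r-i=1, Z[1]=0)=0; Z[11]=0
i=12: i≥r, start 0; Z[12]=0
i=13: i≥r, start 0; Z[13]=0
i=14: i≥r, start 0; Z[14]=0
i=15: i≥r, start 0; Z[15]=0
i=16: i≥r, start 0; Z[16]=0
i=17: i≥r, start 0; Z[17]=0
i=18: i≥r, start 0; Z[18]=1 scan→box=[18,19)
i=19: i≥r, start 0; Z[19]=3 scan→box=[19,22)
i=20: min(r-i=2, Z[1]=0)=0; Z[20]=0
i=21: min(r-i=1, Z[2]=0)=0; Z[21]=0
i=22: i≥r, start 0; Z[22]=0
i=23: i≥r, start 0; Z[23]=0
i=24: i≥r, start 0; Z[24]=0
i=25: i≥r, start 0; Z[25]=0
i=26: i≥r, start 0; Z[26]=0
i=27: i≥r, start 0; Z[27]=0
i=28: i≥r, start 0; Z[28]=0
i=29: i≥r, start 0; Z[29]=0
i=30: i≥r, start 0; Z[30]=0
i=31: i≥r, start 0; Z[31]=0
i=32: i≥r, start 0; Z[32]=0
i=33: i≥r, start 0; Z[33]=1 scan→box=[33,34)
i=34: i≥r, start 0; Z[34]=0
i=35: i≥r, start 0; Z[35]=0
i=36: i≥r, start 0; Z[36]=0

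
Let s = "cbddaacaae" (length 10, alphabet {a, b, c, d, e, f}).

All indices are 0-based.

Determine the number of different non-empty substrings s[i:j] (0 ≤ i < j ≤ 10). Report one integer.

rank | idx | suffix
   0 |   4 | aacaae
   1 |   7 | aae
   2 |   5 | acaae
   3 |   8 | ae
   4 |   1 | bddaacaae
   5 |   6 | caae
   6 |   0 | cbddaacaae
   7 |   3 | daacaae
   8 |   2 | ddaacaae
   9 |   9 | e

SA = [4, 7, 5, 8, 1, 6, 0, 3, 2, 9]
rank  pair      lcp
   1  s[4:],s[7:]  2  'aa'
   2  s[7:],s[5:]  1  'a'
   3  s[5:],s[8:]  1  'a'
   4  s[8:],s[1:]  0  ''
   5  s[1:],s[6:]  0  ''
   6  s[6:],s[0:]  1  'c'
   7  s[0:],s[3:]  0  ''
   8  s[3:],s[2:]  1  'd'
   9  s[2:],s[9:]  0  ''

n(n+1)/2 = 10·11/2 = 55
Σ LCP = 0 + 2 + 1 + 1 + 0 + 0 + 1 + 0 + 1 + 0 = 6
distinct = 55 − 6 = 49

49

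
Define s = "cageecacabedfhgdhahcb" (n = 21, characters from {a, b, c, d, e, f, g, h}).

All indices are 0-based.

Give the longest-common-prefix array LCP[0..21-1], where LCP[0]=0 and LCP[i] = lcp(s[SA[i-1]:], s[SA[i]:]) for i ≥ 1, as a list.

rank | idx | suffix
   0 |   8 | abedfhgdhahcb
   1 |   6 | acabedfhgdhahcb
   2 |   1 | ageecacabedfhgdhahcb
   3 |  17 | ahcb
   4 |  20 | b
   5 |   9 | bedfhgdhahcb
   6 |   7 | cabedfhgdhahcb
   7 |   5 | cacabedfhgdhahcb
   8 |   0 | cageecacabedfhgdhahcb
   9 |  19 | cb
  10 |  11 | dfhgdhahcb
  11 |  15 | dhahcb
  12 |   4 | ecacabedfhgdhahcb
  13 |  10 | edfhgdhahcb
  14 |   3 | eecacabedfhgdhahcb
  15 |  12 | fhgdhahcb
  16 |  14 | gdhahcb
  17 |   2 | geecacabedfhgdhahcb
  18 |  16 | hahcb
  19 |  18 | hcb
  20 |  13 | hgdhahcb

SA = [8, 6, 1, 17, 20, 9, 7, 5, 0, 19, 11, 15, 4, 10, 3, 12, 14, 2, 16, 18, 13]
[i] adj suffixes → lcp
  [1] 8/6 → 1 ('a')
  [2] 6/1 → 1 ('a')
  [3] 1/17 → 1 ('a')
  [4] 17/20 → 0 ('')
  [5] 20/9 → 1 ('b')
  [6] 9/7 → 0 ('')
  [7] 7/5 → 2 ('ca')
  [8] 5/0 → 2 ('ca')
  [9] 0/19 → 1 ('c')
  [10] 19/11 → 0 ('')
  [11] 11/15 → 1 ('d')
  [12] 15/4 → 0 ('')
  [13] 4/10 → 1 ('e')
  [14] 10/3 → 1 ('e')
  [15] 3/12 → 0 ('')
  [16] 12/14 → 0 ('')
  [17] 14/2 → 1 ('g')
  [18] 2/16 → 0 ('')
  [19] 16/18 → 1 ('h')
  [20] 18/13 → 1 ('h')

[0, 1, 1, 1, 0, 1, 0, 2, 2, 1, 0, 1, 0, 1, 1, 0, 0, 1, 0, 1, 1]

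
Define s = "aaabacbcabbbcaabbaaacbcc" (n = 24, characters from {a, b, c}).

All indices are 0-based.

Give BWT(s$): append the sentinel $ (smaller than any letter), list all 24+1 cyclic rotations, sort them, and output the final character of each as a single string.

rank  rotation                   last
    0  $aaabacbcabbbcaabbaaacbcc  c
    1  aaabacbcabbbcaabbaaacbcc$  $
    2  aaacbcc$aaabacbcabbbcaabb  b
    3  aabacbcabbbcaabbaaacbcc$a  a
    4  aabbaaacbcc$aaabacbcabbbc  c
    5  aacbcc$aaabacbcabbbcaabba  a
    6  abacbcabbbcaabbaaacbcc$aa  a
    7  abbaaacbcc$aaabacbcabbbca  a
    8  abbbcaabbaaacbcc$aaabacbc  c
    9  acbcabbbcaabbaaacbcc$aaab  b
   10  acbcc$aaabacbcabbbcaabbaa  a
   11  baaacbcc$aaabacbcabbbcaab  b
   12  bacbcabbbcaabbaaacbcc$aaa  a
   13  bbaaacbcc$aaabacbcabbbcaa  a
   14  bbbcaabbaaacbcc$aaabacbca  a
   15  bbcaabbaaacbcc$aaabacbcab  b
   16  bcaabbaaacbcc$aaabacbcabb  b
   17  bcabbbcaabbaaacbcc$aaabac  c
   18  bcc$aaabacbcabbbcaabbaaac  c
   19  c$aaabacbcabbbcaabbaaacbc  c
   20  caabbaaacbcc$aaabacbcabbb  b
   21  cabbbcaabbaaacbcc$aaabacb  b
   22  cbcabbbcaabbaaacbcc$aaaba  a
   23  cbcc$aaabacbcabbbcaabbaaa  a
   24  cc$aaabacbcabbbcaabbaaacb  b

c$bacaaacbabaaabbcccbbaab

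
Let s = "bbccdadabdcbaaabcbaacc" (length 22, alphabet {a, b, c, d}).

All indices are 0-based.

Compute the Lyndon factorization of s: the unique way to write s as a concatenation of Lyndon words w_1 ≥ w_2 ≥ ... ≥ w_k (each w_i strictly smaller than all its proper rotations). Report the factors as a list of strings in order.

emit factor 1: 'bbccd' (i=0, period=5)
emit factor 2: 'ad' (i=5, period=2)
emit factor 3: 'abdcb' (i=7, period=5)
emit factor 4: 'aaabcbaacc' (i=12, period=10)

["bbccd", "ad", "abdcb", "aaabcbaacc"]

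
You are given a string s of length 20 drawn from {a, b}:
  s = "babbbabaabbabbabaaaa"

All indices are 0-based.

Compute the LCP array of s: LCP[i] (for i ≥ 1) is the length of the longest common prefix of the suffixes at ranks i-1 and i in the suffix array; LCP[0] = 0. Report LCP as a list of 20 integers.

[0, 1, 2, 3, 2, 1, 4, 2, 5, 3, 0, 3, 2, 5, 3, 4, 1, 6, 4, 2]

sorted suffixes:
  #0 SA[0]=19  'a'
  #1 SA[1]=18  'aa'
  #2 SA[2]=17  'aaa'
  #3 SA[3]=16  'aaaa'
  #4 SA[4]=7  'aabbabbabaaaa'
  #5 SA[5]=14  'abaaaa'
  #6 SA[6]=5  'abaabbabbabaaaa'
  #7 SA[7]=11  'abbabaaaa'
  #8 SA[8]=8  'abbabbabaaaa'
  #9 SA[9]=1  'abbbabaabbabbabaaaa'
  #10 SA[10]=15  'baaaa'
  #11 SA[11]=6  'baabbabbabaaaa'
  #12 SA[12]=13  'babaaaa'
  #13 SA[13]=4  'babaabbabbabaaaa'
  #14 SA[14]=10  'babbabaaaa'
  #15 SA[15]=0  'babbbabaabbabbabaaaa'
  #16 SA[16]=12  'bbabaaaa'
  #17 SA[17]=3  'bbabaabbabbabaaaa'
  #18 SA[18]=9  'bbabbabaaaa'
  #19 SA[19]=2  'bbbabaabbabbabaaaa'

SA = [19, 18, 17, 16, 7, 14, 5, 11, 8, 1, 15, 6, 13, 4, 10, 0, 12, 3, 9, 2]
rank  pair      lcp
   1  s[19:],s[18:]  1  'a'
   2  s[18:],s[17:]  2  'aa'
   3  s[17:],s[16:]  3  'aaa'
   4  s[16:],s[7:]  2  'aa'
   5  s[7:],s[14:]  1  'a'
   6  s[14:],s[5:]  4  'abaa'
   7  s[5:],s[11:]  2  'ab'
   8  s[11:],s[8:]  5  'abbab'
   9  s[8:],s[1:]  3  'abb'
  10  s[1:],s[15:]  0  ''
  11  s[15:],s[6:]  3  'baa'
  12  s[6:],s[13:]  2  'ba'
  13  s[13:],s[4:]  5  'babaa'
  14  s[4:],s[10:]  3  'bab'
  15  s[10:],s[0:]  4  'babb'
  16  s[0:],s[12:]  1  'b'
  17  s[12:],s[3:]  6  'bbabaa'
  18  s[3:],s[9:]  4  'bbab'
  19  s[9:],s[2:]  2  'bb'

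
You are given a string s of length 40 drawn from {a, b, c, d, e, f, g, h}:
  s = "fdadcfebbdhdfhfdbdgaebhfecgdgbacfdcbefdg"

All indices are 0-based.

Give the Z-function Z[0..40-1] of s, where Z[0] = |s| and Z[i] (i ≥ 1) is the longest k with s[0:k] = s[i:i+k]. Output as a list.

[40, 0, 0, 0, 0, 1, 0, 0, 0, 0, 0, 0, 1, 0, 2, 0, 0, 0, 0, 0, 0, 0, 0, 1, 0, 0, 0, 0, 0, 0, 0, 0, 2, 0, 0, 0, 0, 2, 0, 0]

Z[0]=40
i=1: i≥r, start 0; Z[1]=0
i=2: i≥r, start 0; Z[2]=0
i=3: i≥r, start 0; Z[3]=0
i=4: i≥r, start 0; Z[4]=0
i=5: i≥r, start 0; Z[5]=1 extend→box=[5,6)
i=6: i≥r, start 0; Z[6]=0
i=7: i≥r, start 0; Z[7]=0
i=8: i≥r, start 0; Z[8]=0
i=9: i≥r, start 0; Z[9]=0
i=10: i≥r, start 0; Z[10]=0
i=11: i≥r, start 0; Z[11]=0
i=12: i≥r, start 0; Z[12]=1 extend→box=[12,13)
i=13: i≥r, start 0; Z[13]=0
i=14: i≥r, start 0; Z[14]=2 extend→box=[14,16)
i=15: min(r-i=1, Z[1]=0)=0; Z[15]=0
i=16: i≥r, start 0; Z[16]=0
i=17: i≥r, start 0; Z[17]=0
i=18: i≥r, start 0; Z[18]=0
i=19: i≥r, start 0; Z[19]=0
i=20: i≥r, start 0; Z[20]=0
i=21: i≥r, start 0; Z[21]=0
i=22: i≥r, start 0; Z[22]=0
i=23: i≥r, start 0; Z[23]=1 extend→box=[23,24)
i=24: i≥r, start 0; Z[24]=0
i=25: i≥r, start 0; Z[25]=0
i=26: i≥r, start 0; Z[26]=0
i=27: i≥r, start 0; Z[27]=0
i=28: i≥r, start 0; Z[28]=0
i=29: i≥r, start 0; Z[29]=0
i=30: i≥r, start 0; Z[30]=0
i=31: i≥r, start 0; Z[31]=0
i=32: i≥r, start 0; Z[32]=2 extend→box=[32,34)
i=33: min(r-i=1, Z[1]=0)=0; Z[33]=0
i=34: i≥r, start 0; Z[34]=0
i=35: i≥r, start 0; Z[35]=0
i=36: i≥r, start 0; Z[36]=0
i=37: i≥r, start 0; Z[37]=2 extend→box=[37,39)
i=38: min(r-i=1, Z[1]=0)=0; Z[38]=0
i=39: i≥r, start 0; Z[39]=0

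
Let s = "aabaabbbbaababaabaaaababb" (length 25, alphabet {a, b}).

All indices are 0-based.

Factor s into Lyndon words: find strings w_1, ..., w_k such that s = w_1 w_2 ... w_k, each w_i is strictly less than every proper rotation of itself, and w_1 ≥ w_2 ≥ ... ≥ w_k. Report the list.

emit factor 1: 'aabaabbbbaabab' (i=0, period=14)
emit factor 2: 'aab' (i=14, period=3)
emit factor 3: 'aaaababb' (i=17, period=8)

["aabaabbbbaabab", "aab", "aaaababb"]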